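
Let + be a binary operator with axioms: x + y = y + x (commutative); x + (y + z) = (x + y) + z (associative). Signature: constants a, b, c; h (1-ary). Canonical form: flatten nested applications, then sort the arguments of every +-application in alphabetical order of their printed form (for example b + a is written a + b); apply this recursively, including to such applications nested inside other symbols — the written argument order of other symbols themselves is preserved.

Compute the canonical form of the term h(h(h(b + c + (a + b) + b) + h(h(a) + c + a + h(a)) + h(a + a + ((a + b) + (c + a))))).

Answer: h(h(h(a + a + a + a + b + c) + h(a + b + b + b + c) + h(a + c + h(a) + h(a))))

Derivation:
Work inside:  h(b + c + (a + b) + b) + h(h(a) + c + a + h(a)) + h(a + a + ((a + b) + (c + a)))
Inside:  h(b + c + (a + b) + b)  →  h(a + b + b + b + c)
Inside:  h(h(a) + c + a + h(a))  →  h(a + c + h(a) + h(a))
Simplify inside:  h(a + a + ((a + b) + (c + a)))  →  h(a + a + a + a + b + c)
Sort arguments:  h(a + a + a + a + b + c) + h(a + b + b + b + c) + h(a + c + h(a) + h(a))
Rebuild:  h(h(h(a + a + a + a + b + c) + h(a + b + b + b + c) + h(a + c + h(a) + h(a))))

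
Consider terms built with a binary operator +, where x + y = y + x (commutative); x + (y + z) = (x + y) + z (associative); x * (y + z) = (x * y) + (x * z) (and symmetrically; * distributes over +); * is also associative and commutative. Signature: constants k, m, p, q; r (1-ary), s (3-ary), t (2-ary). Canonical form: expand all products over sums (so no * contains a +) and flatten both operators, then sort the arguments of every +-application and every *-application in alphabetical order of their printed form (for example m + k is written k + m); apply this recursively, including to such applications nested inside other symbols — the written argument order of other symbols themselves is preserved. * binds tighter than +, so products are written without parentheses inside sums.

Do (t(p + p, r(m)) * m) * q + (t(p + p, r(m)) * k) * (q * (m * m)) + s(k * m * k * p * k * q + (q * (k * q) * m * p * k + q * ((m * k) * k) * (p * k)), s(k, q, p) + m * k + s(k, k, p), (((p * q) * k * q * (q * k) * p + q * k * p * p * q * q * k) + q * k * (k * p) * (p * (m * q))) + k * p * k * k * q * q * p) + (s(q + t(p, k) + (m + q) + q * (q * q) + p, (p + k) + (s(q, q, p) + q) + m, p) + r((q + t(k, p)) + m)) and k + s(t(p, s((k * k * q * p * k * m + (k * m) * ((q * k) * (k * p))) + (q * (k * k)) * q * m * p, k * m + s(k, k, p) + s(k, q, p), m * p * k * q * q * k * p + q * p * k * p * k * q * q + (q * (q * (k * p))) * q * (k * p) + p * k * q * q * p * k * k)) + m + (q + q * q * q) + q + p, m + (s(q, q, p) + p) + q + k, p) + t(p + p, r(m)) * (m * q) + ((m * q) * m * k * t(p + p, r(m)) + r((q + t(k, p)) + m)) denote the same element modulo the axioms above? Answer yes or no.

Answer: no — k * m * m * q * t(p + p, r(m)) + m * q * t(p + p, r(m)) + r(m + q + t(k, p)) + s(k * k * k * m * p * q + k * k * k * m * p * q + k * k * m * p * q * q, k * m + s(k, k, p) + s(k, q, p), k * k * k * p * p * q * q + k * k * m * p * p * q * q + k * k * p * p * q * q * q + k * k * p * p * q * q * q) + s(m + p + q + q + q * q * q + t(p, k), k + m + p + q + s(q, q, p), p) vs k + k * m * m * q * t(p + p, r(m)) + m * q * t(p + p, r(m)) + r(m + q + t(k, p)) + s(m + p + q + q + q * q * q + t(p, s(k * k * k * m * p * q + k * k * k * m * p * q + k * k * m * p * q * q, k * m + s(k, k, p) + s(k, q, p), k * k * k * p * p * q * q + k * k * m * p * p * q * q + k * k * p * p * q * q * q + k * k * p * p * q * q * q)), k + m + p + q + s(q, q, p), p)

Derivation:
Left:  (t(p + p, r(m)) * m) * q + (t(p + p, r(m)) * k) * (q * (m * m)) + s(k * m * k * p * k * q + (q * (k * q) * m * p * k + q * ((m * k) * k) * (p * k)), s(k, q, p) + m * k + s(k, k, p), (((p * q) * k * q * (q * k) * p + q * k * p * p * q * q * k) + q * k * (k * p) * (p * (m * q))) + k * p * k * k * q * q * p) + (s(q + t(p, k) + (m + q) + q * (q * q) + p, (p + k) + (s(q, q, p) + q) + m, p) + r((q + t(k, p)) + m))
  Flatten:  m * q * t(p + p, r(m)) + k * m * m * q * t(p + p, r(m)) + s(k * k * k * m * p * q + k * k * k * m * p * q + k * k * m * p * q * q, k * m + s(k, k, p) + s(k, q, p), k * k * k * p * p * q * q + k * k * m * p * p * q * q + k * k * p * p * q * q * q + k * k * p * p * q * q * q) + s(m + p + q + q + q * q * q + t(p, k), k + m + p + q + s(q, q, p), p) + r(m + q + t(k, p))
  Sort:  k * m * m * q * t(p + p, r(m)) + m * q * t(p + p, r(m)) + r(m + q + t(k, p)) + s(k * k * k * m * p * q + k * k * k * m * p * q + k * k * m * p * q * q, k * m + s(k, k, p) + s(k, q, p), k * k * k * p * p * q * q + k * k * m * p * p * q * q + k * k * p * p * q * q * q + k * k * p * p * q * q * q) + s(m + p + q + q + q * q * q + t(p, k), k + m + p + q + s(q, q, p), p)
Right:  k + s(t(p, s((k * k * q * p * k * m + (k * m) * ((q * k) * (k * p))) + (q * (k * k)) * q * m * p, k * m + s(k, k, p) + s(k, q, p), m * p * k * q * q * k * p + q * p * k * p * k * q * q + (q * (q * (k * p))) * q * (k * p) + p * k * q * q * p * k * k)) + m + (q + q * q * q) + q + p, m + (s(q, q, p) + p) + q + k, p) + t(p + p, r(m)) * (m * q) + ((m * q) * m * k * t(p + p, r(m)) + r((q + t(k, p)) + m))
  Un-nest:  k + s(m + p + q + q + q * q * q + t(p, s(k * k * k * m * p * q + k * k * k * m * p * q + k * k * m * p * q * q, k * m + s(k, k, p) + s(k, q, p), k * k * k * p * p * q * q + k * k * m * p * p * q * q + k * k * p * p * q * q * q + k * k * p * p * q * q * q)), k + m + p + q + s(q, q, p), p) + m * q * t(p + p, r(m)) + k * m * m * q * t(p + p, r(m)) + r(m + q + t(k, p))
  Order the arguments:  k + k * m * m * q * t(p + p, r(m)) + m * q * t(p + p, r(m)) + r(m + q + t(k, p)) + s(m + p + q + q + q * q * q + t(p, s(k * k * k * m * p * q + k * k * k * m * p * q + k * k * m * p * q * q, k * m + s(k, k, p) + s(k, q, p), k * k * k * p * p * q * q + k * k * m * p * p * q * q + k * k * p * p * q * q * q + k * k * p * p * q * q * q)), k + m + p + q + s(q, q, p), p)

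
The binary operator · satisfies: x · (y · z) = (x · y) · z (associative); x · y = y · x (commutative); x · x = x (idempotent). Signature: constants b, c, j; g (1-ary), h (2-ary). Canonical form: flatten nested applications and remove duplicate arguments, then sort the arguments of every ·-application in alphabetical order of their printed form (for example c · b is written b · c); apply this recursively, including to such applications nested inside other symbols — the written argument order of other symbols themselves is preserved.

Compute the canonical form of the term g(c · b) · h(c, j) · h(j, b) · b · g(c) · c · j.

Inside:  g(c · b)  →  g(b · c)
Order the arguments:  b · c · g(b · c) · g(c) · h(c, j) · h(j, b) · j

Answer: b · c · g(b · c) · g(c) · h(c, j) · h(j, b) · j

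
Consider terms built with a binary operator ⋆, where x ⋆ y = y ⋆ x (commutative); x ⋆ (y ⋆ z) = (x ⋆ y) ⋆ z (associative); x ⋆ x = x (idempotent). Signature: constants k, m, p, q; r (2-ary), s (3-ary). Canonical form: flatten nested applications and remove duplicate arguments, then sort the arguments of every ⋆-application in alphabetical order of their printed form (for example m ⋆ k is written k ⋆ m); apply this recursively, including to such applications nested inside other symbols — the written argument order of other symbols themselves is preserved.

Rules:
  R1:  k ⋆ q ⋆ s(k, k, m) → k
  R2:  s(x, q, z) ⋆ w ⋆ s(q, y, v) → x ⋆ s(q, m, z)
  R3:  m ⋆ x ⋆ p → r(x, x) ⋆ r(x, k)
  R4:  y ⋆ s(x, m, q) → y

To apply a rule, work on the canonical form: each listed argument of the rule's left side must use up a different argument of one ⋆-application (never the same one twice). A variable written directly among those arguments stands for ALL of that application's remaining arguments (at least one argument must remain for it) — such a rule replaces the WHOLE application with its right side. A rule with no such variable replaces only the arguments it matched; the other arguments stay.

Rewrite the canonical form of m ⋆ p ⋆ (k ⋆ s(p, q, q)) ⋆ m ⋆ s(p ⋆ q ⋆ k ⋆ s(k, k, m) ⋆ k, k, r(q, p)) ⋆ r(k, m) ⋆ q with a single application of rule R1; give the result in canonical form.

Answer: k ⋆ m ⋆ p ⋆ q ⋆ r(k, m) ⋆ s(k ⋆ p, k, r(q, p)) ⋆ s(p, q, q)

Derivation:
Canonical form:  k ⋆ m ⋆ p ⋆ q ⋆ r(k, m) ⋆ s(k ⋆ p ⋆ q ⋆ s(k, k, m), k, r(q, p)) ⋆ s(p, q, q)
R1 matches:  uses k, q, s(k, k, m)
Result:  k ⋆ m ⋆ p ⋆ q ⋆ r(k, m) ⋆ s(k ⋆ p, k, r(q, p)) ⋆ s(p, q, q)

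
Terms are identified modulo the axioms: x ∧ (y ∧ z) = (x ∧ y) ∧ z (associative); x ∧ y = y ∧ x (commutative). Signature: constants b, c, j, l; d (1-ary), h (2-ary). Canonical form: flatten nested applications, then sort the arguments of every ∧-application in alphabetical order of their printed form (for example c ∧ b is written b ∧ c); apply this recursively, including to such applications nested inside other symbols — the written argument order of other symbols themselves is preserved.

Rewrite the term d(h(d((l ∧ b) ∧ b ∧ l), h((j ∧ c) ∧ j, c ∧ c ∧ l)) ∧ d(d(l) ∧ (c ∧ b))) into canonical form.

Descend into:  h(d((l ∧ b) ∧ b ∧ l), h((j ∧ c) ∧ j, c ∧ c ∧ l)) ∧ d(d(l) ∧ (c ∧ b))
Inside:  h(d((l ∧ b) ∧ b ∧ l), h((j ∧ c) ∧ j, c ∧ c ∧ l))  →  h(d(b ∧ b ∧ l ∧ l), h(c ∧ j ∧ j, c ∧ c ∧ l))
Inside:  d(d(l) ∧ (c ∧ b))  →  d(b ∧ c ∧ d(l))
Sort:  d(b ∧ c ∧ d(l)) ∧ h(d(b ∧ b ∧ l ∧ l), h(c ∧ j ∧ j, c ∧ c ∧ l))
Reassemble:  d(d(b ∧ c ∧ d(l)) ∧ h(d(b ∧ b ∧ l ∧ l), h(c ∧ j ∧ j, c ∧ c ∧ l)))

Answer: d(d(b ∧ c ∧ d(l)) ∧ h(d(b ∧ b ∧ l ∧ l), h(c ∧ j ∧ j, c ∧ c ∧ l)))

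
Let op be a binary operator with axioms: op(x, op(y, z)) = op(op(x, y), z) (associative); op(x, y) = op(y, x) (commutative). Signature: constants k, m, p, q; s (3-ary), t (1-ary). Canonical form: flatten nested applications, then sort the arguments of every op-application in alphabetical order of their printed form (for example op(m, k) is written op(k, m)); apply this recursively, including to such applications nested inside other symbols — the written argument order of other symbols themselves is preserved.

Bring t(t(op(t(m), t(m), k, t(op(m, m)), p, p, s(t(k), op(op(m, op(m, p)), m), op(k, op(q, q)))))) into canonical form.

Focus inside:  op(t(m), t(m), k, t(op(m, m)), p, p, s(t(k), op(op(m, op(m, p)), m), op(k, op(q, q))))
Inside:  s(t(k), op(op(m, op(m, p)), m), op(k, op(q, q)))  →  s(t(k), op(m, m, m, p), op(k, q, q))
Sort:  op(k, p, p, s(t(k), op(m, m, m, p), op(k, q, q)), t(m), t(m), t(op(m, m)))
Rebuild:  t(t(op(k, p, p, s(t(k), op(m, m, m, p), op(k, q, q)), t(m), t(m), t(op(m, m)))))

Answer: t(t(op(k, p, p, s(t(k), op(m, m, m, p), op(k, q, q)), t(m), t(m), t(op(m, m)))))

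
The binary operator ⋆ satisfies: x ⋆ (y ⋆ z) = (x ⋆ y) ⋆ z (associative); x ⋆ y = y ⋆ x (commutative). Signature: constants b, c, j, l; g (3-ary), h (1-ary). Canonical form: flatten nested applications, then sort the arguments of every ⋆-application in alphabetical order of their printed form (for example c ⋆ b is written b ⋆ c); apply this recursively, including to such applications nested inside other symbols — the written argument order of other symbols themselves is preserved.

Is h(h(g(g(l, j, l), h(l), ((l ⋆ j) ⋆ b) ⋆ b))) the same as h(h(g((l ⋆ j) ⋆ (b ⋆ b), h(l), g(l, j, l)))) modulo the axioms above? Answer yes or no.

Answer: no — h(h(g(g(l, j, l), h(l), b ⋆ b ⋆ j ⋆ l))) vs h(h(g(b ⋆ b ⋆ j ⋆ l, h(l), g(l, j, l))))

Derivation:
Left:  h(h(g(g(l, j, l), h(l), ((l ⋆ j) ⋆ b) ⋆ b)))
  Work inside:  ((l ⋆ j) ⋆ b) ⋆ b
  Merge nested applications:  l ⋆ j ⋆ b ⋆ b
  Sort arguments:  b ⋆ b ⋆ j ⋆ l
  Reassemble:  h(h(g(g(l, j, l), h(l), b ⋆ b ⋆ j ⋆ l)))
Right:  h(h(g((l ⋆ j) ⋆ (b ⋆ b), h(l), g(l, j, l))))
  Focus inside:  (l ⋆ j) ⋆ (b ⋆ b)
  Merge nested applications:  l ⋆ j ⋆ b ⋆ b
  Sort:  b ⋆ b ⋆ j ⋆ l
  Rebuild:  h(h(g(b ⋆ b ⋆ j ⋆ l, h(l), g(l, j, l))))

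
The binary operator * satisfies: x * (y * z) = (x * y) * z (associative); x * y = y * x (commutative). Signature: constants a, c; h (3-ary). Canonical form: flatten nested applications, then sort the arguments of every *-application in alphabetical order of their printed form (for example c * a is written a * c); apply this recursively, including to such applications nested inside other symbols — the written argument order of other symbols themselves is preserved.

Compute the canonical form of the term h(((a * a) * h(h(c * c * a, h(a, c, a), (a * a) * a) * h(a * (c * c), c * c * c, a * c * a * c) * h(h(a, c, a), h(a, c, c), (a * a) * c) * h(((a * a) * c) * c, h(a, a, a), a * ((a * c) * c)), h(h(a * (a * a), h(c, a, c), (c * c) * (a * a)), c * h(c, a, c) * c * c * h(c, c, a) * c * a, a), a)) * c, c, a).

Answer: h(a * a * c * h(h(a * a * c * c, h(a, a, a), a * a * c * c) * h(a * c * c, c * c * c, a * a * c * c) * h(a * c * c, h(a, c, a), a * a * a) * h(h(a, c, a), h(a, c, c), a * a * c), h(h(a * a * a, h(c, a, c), a * a * c * c), a * c * c * c * c * h(c, a, c) * h(c, c, a), a), a), c, a)

Derivation:
Focus inside:  ((a * a) * h(h(c * c * a, h(a, c, a), (a * a) * a) * h(a * (c * c), c * c * c, a * c * a * c) * h(h(a, c, a), h(a, c, c), (a * a) * c) * h(((a * a) * c) * c, h(a, a, a), a * ((a * c) * c)), h(h(a * (a * a), h(c, a, c), (c * c) * (a * a)), c * h(c, a, c) * c * c * h(c, c, a) * c * a, a), a)) * c
Un-nest:  a * a * h(h(c * c * a, h(a, c, a), (a * a) * a) * h(a * (c * c), c * c * c, a * c * a * c) * h(h(a, c, a), h(a, c, c), (a * a) * c) * h(((a * a) * c) * c, h(a, a, a), a * ((a * c) * c)), h(h(a * (a * a), h(c, a, c), (c * c) * (a * a)), c * h(c, a, c) * c * c * h(c, c, a) * c * a, a), a) * c
Simplify inside:  h(h(c * c * a, h(a, c, a), (a * a) * a) * h(a * (c * c), c * c * c, a * c * a * c) * h(h(a, c, a), h(a, c, c), (a * a) * c) * h(((a * a) * c) * c, h(a, a, a), a * ((a * c) * c)), h(h(a * (a * a), h(c, a, c), (c * c) * (a * a)), c * h(c, a, c) * c * c * h(c, c, a) * c * a, a), a)  →  h(h(a * a * c * c, h(a, a, a), a * a * c * c) * h(a * c * c, c * c * c, a * a * c * c) * h(a * c * c, h(a, c, a), a * a * a) * h(h(a, c, a), h(a, c, c), a * a * c), h(h(a * a * a, h(c, a, c), a * a * c * c), a * c * c * c * c * h(c, a, c) * h(c, c, a), a), a)
Order the arguments:  a * a * c * h(h(a * a * c * c, h(a, a, a), a * a * c * c) * h(a * c * c, c * c * c, a * a * c * c) * h(a * c * c, h(a, c, a), a * a * a) * h(h(a, c, a), h(a, c, c), a * a * c), h(h(a * a * a, h(c, a, c), a * a * c * c), a * c * c * c * c * h(c, a, c) * h(c, c, a), a), a)
Rebuild:  h(a * a * c * h(h(a * a * c * c, h(a, a, a), a * a * c * c) * h(a * c * c, c * c * c, a * a * c * c) * h(a * c * c, h(a, c, a), a * a * a) * h(h(a, c, a), h(a, c, c), a * a * c), h(h(a * a * a, h(c, a, c), a * a * c * c), a * c * c * c * c * h(c, a, c) * h(c, c, a), a), a), c, a)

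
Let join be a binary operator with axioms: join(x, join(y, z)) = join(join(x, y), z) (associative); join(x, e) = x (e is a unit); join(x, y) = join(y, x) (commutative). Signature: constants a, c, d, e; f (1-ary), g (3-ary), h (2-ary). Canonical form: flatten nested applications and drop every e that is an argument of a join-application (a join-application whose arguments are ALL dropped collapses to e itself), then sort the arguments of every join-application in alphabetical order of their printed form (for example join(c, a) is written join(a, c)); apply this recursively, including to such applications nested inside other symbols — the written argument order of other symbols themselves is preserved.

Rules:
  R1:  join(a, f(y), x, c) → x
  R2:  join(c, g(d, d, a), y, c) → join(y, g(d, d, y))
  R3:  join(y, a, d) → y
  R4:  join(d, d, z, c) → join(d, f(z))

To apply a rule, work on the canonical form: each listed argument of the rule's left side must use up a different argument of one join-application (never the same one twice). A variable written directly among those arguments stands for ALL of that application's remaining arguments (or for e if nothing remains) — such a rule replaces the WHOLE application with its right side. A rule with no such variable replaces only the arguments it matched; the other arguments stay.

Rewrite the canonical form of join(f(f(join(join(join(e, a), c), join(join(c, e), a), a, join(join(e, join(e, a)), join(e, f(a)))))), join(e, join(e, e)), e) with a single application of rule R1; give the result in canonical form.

Answer: f(f(join(a, a, a, c)))

Derivation:
Canonical form:  f(f(join(a, a, a, a, c, c, f(a))))
Match R1:  consume a, c, f(a);  x := join(a, a, a, c), y := a
The extension variable absorbs all remaining arguments, so the whole application is rewritten.
Result:  f(f(join(a, a, a, c)))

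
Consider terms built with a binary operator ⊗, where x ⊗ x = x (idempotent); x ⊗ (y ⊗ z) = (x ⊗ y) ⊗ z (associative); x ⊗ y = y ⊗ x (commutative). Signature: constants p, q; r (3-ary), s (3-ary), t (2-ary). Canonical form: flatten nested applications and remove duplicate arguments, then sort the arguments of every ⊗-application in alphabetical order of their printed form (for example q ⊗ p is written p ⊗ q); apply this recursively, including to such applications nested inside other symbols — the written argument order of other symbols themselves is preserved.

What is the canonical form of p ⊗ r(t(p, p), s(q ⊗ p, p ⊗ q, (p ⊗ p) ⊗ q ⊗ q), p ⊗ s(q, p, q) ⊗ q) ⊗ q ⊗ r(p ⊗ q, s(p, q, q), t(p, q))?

Canonicalize subterm:  r(t(p, p), s(q ⊗ p, p ⊗ q, (p ⊗ p) ⊗ q ⊗ q), p ⊗ s(q, p, q) ⊗ q)  →  r(t(p, p), s(p ⊗ q, p ⊗ q, p ⊗ q), p ⊗ q ⊗ s(q, p, q))
Sort arguments:  p ⊗ q ⊗ r(p ⊗ q, s(p, q, q), t(p, q)) ⊗ r(t(p, p), s(p ⊗ q, p ⊗ q, p ⊗ q), p ⊗ q ⊗ s(q, p, q))

Answer: p ⊗ q ⊗ r(p ⊗ q, s(p, q, q), t(p, q)) ⊗ r(t(p, p), s(p ⊗ q, p ⊗ q, p ⊗ q), p ⊗ q ⊗ s(q, p, q))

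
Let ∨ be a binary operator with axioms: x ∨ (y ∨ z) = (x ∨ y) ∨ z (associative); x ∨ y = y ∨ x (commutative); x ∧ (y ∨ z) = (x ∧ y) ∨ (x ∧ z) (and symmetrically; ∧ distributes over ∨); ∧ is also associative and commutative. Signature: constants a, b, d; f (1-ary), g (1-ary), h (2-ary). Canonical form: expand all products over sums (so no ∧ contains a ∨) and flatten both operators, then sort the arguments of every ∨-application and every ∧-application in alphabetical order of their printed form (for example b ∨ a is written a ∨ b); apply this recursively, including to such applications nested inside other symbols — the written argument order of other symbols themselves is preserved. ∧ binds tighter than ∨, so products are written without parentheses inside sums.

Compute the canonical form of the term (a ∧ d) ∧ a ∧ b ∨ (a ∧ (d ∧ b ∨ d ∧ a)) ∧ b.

Answer: a ∧ a ∧ b ∧ d ∨ a ∧ a ∧ b ∧ d ∨ a ∧ b ∧ b ∧ d

Derivation:
Expand products over sums:  a ∧ a ∧ b ∧ d ∨ a ∧ b ∧ b ∧ d ∨ a ∧ a ∧ b ∧ d
Sort:  a ∧ a ∧ b ∧ d ∨ a ∧ a ∧ b ∧ d ∨ a ∧ b ∧ b ∧ d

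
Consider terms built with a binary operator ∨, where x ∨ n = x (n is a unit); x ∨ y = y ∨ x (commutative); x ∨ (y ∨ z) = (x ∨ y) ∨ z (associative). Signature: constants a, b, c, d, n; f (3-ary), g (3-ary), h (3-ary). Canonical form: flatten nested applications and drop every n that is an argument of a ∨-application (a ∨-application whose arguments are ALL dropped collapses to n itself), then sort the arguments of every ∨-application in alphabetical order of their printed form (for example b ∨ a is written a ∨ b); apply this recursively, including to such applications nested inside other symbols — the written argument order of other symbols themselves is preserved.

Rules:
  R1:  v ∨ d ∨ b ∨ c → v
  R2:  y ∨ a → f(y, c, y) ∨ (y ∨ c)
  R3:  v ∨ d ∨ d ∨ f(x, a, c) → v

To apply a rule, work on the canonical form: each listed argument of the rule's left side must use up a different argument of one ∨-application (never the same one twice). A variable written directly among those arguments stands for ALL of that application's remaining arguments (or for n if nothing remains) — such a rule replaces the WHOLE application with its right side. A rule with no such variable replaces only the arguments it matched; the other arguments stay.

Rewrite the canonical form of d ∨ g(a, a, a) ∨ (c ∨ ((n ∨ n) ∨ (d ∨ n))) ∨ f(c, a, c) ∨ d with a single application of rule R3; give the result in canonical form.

Canonical form:  c ∨ d ∨ d ∨ d ∨ f(c, a, c) ∨ g(a, a, a)
Match R3:  consume d, d, f(c, a, c);  v := c ∨ d ∨ g(a, a, a), x := c
Every leftover argument binds to the variable; the entire application is replaced.
New term:  c ∨ d ∨ g(a, a, a)

Answer: c ∨ d ∨ g(a, a, a)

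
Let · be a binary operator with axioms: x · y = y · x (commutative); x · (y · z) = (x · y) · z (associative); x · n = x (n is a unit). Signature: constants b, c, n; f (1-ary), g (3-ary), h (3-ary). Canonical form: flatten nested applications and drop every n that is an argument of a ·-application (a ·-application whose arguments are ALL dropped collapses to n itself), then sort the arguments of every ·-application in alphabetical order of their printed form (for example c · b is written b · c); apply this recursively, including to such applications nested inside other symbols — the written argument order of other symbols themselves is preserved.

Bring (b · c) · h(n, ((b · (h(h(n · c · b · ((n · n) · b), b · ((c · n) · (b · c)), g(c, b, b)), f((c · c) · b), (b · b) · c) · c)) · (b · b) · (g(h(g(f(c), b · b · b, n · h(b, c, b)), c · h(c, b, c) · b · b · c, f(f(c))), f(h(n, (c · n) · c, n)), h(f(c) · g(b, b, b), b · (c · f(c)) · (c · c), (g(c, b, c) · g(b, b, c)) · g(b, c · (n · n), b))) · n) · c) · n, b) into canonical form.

Answer: b · c · h(n, b · b · b · c · c · g(h(g(f(c), b · b · b, h(b, c, b)), b · b · c · c · h(c, b, c), f(f(c))), f(h(n, c · c, n)), h(f(c) · g(b, b, b), b · c · c · c · f(c), g(b, b, c) · g(b, c, b) · g(c, b, c))) · h(h(b · b · c, b · b · c · c, g(c, b, b)), f(b · c · c), b · b · c), b)

Derivation:
Merge nested applications:  b · c · h(n, ((b · (h(h(n · c · b · ((n · n) · b), b · ((c · n) · (b · c)), g(c, b, b)), f((c · c) · b), (b · b) · c) · c)) · (b · b) · (g(h(g(f(c), b · b · b, n · h(b, c, b)), c · h(c, b, c) · b · b · c, f(f(c))), f(h(n, (c · n) · c, n)), h(f(c) · g(b, b, b), b · (c · f(c)) · (c · c), (g(c, b, c) · g(b, b, c)) · g(b, c · (n · n), b))) · n) · c) · n, b)
Inside:  h(n, ((b · (h(h(n · c · b · ((n · n) · b), b · ((c · n) · (b · c)), g(c, b, b)), f((c · c) · b), (b · b) · c) · c)) · (b · b) · (g(h(g(f(c), b · b · b, n · h(b, c, b)), c · h(c, b, c) · b · b · c, f(f(c))), f(h(n, (c · n) · c, n)), h(f(c) · g(b, b, b), b · (c · f(c)) · (c · c), (g(c, b, c) · g(b, b, c)) · g(b, c · (n · n), b))) · n) · c) · n, b)  →  h(n, b · b · b · c · c · g(h(g(f(c), b · b · b, h(b, c, b)), b · b · c · c · h(c, b, c), f(f(c))), f(h(n, c · c, n)), h(f(c) · g(b, b, b), b · c · c · c · f(c), g(b, b, c) · g(b, c, b) · g(c, b, c))) · h(h(b · b · c, b · b · c · c, g(c, b, b)), f(b · c · c), b · b · c), b)
Sort:  b · c · h(n, b · b · b · c · c · g(h(g(f(c), b · b · b, h(b, c, b)), b · b · c · c · h(c, b, c), f(f(c))), f(h(n, c · c, n)), h(f(c) · g(b, b, b), b · c · c · c · f(c), g(b, b, c) · g(b, c, b) · g(c, b, c))) · h(h(b · b · c, b · b · c · c, g(c, b, b)), f(b · c · c), b · b · c), b)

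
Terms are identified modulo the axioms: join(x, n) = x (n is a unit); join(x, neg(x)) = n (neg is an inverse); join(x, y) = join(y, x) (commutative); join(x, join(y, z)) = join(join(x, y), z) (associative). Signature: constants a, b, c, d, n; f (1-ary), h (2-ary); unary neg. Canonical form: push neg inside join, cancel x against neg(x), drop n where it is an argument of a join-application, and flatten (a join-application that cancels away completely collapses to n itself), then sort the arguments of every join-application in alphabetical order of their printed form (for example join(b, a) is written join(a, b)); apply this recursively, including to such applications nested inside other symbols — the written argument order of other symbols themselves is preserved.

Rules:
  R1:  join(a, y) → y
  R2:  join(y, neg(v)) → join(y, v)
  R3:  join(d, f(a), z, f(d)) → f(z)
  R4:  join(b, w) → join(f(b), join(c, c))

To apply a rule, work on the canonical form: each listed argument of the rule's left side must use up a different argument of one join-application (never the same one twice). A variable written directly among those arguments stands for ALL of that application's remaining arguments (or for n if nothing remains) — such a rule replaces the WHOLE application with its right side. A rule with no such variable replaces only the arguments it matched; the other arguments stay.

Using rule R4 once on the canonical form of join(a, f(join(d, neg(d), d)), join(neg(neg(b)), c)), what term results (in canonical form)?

Canonical form:  join(a, b, c, f(d))
Apply R4:  consuming b;  w := join(a, c, f(d))
The variable takes the whole remainder — replace the entire application.
New term:  join(c, c, f(b))

Answer: join(c, c, f(b))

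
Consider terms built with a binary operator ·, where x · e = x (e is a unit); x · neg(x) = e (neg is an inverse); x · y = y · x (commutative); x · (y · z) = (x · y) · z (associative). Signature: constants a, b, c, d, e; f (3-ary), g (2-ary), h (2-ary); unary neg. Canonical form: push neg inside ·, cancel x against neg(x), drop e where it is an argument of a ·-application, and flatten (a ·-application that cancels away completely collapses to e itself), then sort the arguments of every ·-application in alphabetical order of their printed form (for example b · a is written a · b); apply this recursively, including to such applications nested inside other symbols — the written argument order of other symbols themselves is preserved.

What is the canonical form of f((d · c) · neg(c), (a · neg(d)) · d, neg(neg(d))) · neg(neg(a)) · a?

Push neg inside:  distribute neg over · and collapse double neg
Combine occurrences:  f(d, a, d) · a · a
Sort:  a · a · f(d, a, d)

Answer: a · a · f(d, a, d)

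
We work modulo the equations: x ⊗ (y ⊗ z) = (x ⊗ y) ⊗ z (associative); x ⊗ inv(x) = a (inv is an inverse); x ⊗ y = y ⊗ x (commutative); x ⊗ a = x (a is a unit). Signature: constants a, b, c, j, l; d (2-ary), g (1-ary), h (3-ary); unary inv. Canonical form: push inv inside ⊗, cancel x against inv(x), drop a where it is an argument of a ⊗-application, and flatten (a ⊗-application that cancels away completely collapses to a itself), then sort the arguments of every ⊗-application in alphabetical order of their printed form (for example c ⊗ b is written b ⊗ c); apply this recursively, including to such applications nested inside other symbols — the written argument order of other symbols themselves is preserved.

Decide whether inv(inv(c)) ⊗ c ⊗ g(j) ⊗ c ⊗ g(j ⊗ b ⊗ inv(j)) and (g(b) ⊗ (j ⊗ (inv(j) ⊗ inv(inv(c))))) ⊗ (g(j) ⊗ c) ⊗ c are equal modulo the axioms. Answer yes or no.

Left:  inv(inv(c)) ⊗ c ⊗ g(j) ⊗ c ⊗ g(j ⊗ b ⊗ inv(j))
  Push inv inside:  distribute inv over ⊗ and collapse double inv
  Combine occurrences:  c ⊗ c ⊗ c ⊗ g(j) ⊗ g(b)
  Order the arguments:  c ⊗ c ⊗ c ⊗ g(b) ⊗ g(j)
Right:  (g(b) ⊗ (j ⊗ (inv(j) ⊗ inv(inv(c))))) ⊗ (g(j) ⊗ c) ⊗ c
  Push inv inside:  distribute inv over ⊗ and collapse double inv
  Inverses cancel:  j cancels
  Collect:  g(b) ⊗ c ⊗ c ⊗ c ⊗ g(j)
  Sort arguments:  c ⊗ c ⊗ c ⊗ g(b) ⊗ g(j)

Answer: yes — both canonical forms are c ⊗ c ⊗ c ⊗ g(b) ⊗ g(j)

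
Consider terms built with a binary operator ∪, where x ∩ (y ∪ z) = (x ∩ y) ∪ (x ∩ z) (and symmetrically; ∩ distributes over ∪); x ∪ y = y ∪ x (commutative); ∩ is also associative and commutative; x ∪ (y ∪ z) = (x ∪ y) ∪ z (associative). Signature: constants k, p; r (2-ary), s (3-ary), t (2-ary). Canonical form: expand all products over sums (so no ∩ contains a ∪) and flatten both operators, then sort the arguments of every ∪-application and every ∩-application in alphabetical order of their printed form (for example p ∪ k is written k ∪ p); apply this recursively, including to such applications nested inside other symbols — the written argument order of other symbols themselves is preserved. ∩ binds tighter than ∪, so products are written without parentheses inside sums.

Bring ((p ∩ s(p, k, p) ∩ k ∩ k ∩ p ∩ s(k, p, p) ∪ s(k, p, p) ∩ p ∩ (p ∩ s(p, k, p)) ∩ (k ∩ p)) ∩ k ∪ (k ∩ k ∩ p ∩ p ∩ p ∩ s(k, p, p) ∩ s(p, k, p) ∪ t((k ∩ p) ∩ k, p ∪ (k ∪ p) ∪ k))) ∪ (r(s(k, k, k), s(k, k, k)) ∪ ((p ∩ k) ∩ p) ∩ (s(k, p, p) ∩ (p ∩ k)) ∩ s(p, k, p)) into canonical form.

Expand:  k ∩ k ∩ k ∩ p ∩ p ∩ s(k, p, p) ∩ s(p, k, p) ∪ k ∩ k ∩ p ∩ p ∩ p ∩ s(k, p, p) ∩ s(p, k, p) ∪ k ∩ k ∩ p ∩ p ∩ p ∩ s(k, p, p) ∩ s(p, k, p) ∪ t(k ∩ k ∩ p, k ∪ k ∪ p ∪ p) ∪ r(s(k, k, k), s(k, k, k)) ∪ k ∩ k ∩ p ∩ p ∩ p ∩ s(k, p, p) ∩ s(p, k, p)
Sort:  k ∩ k ∩ k ∩ p ∩ p ∩ s(k, p, p) ∩ s(p, k, p) ∪ k ∩ k ∩ p ∩ p ∩ p ∩ s(k, p, p) ∩ s(p, k, p) ∪ k ∩ k ∩ p ∩ p ∩ p ∩ s(k, p, p) ∩ s(p, k, p) ∪ k ∩ k ∩ p ∩ p ∩ p ∩ s(k, p, p) ∩ s(p, k, p) ∪ r(s(k, k, k), s(k, k, k)) ∪ t(k ∩ k ∩ p, k ∪ k ∪ p ∪ p)

Answer: k ∩ k ∩ k ∩ p ∩ p ∩ s(k, p, p) ∩ s(p, k, p) ∪ k ∩ k ∩ p ∩ p ∩ p ∩ s(k, p, p) ∩ s(p, k, p) ∪ k ∩ k ∩ p ∩ p ∩ p ∩ s(k, p, p) ∩ s(p, k, p) ∪ k ∩ k ∩ p ∩ p ∩ p ∩ s(k, p, p) ∩ s(p, k, p) ∪ r(s(k, k, k), s(k, k, k)) ∪ t(k ∩ k ∩ p, k ∪ k ∪ p ∪ p)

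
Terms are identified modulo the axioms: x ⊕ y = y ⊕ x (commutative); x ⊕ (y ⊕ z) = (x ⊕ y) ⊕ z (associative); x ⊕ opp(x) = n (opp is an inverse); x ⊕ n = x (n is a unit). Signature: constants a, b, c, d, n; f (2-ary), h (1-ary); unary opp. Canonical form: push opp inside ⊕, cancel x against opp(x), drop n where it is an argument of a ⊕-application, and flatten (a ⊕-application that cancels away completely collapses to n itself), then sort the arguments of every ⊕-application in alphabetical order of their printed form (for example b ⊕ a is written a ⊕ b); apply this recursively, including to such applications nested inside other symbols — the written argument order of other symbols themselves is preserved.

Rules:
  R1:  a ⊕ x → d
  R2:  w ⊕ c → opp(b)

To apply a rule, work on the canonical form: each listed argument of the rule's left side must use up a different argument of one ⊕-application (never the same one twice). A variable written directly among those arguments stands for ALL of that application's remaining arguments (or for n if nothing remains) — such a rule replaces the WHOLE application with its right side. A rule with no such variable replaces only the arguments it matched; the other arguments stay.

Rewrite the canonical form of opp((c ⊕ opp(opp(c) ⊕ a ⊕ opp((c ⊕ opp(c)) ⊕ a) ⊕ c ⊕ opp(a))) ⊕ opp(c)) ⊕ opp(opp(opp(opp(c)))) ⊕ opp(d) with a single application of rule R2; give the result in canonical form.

Canonical form:  c ⊕ opp(a) ⊕ opp(d)
Apply R2:  consuming c;  w := opp(a) ⊕ opp(d)
Every leftover argument binds to the variable; the entire application is replaced.
Giving:  opp(b)

Answer: opp(b)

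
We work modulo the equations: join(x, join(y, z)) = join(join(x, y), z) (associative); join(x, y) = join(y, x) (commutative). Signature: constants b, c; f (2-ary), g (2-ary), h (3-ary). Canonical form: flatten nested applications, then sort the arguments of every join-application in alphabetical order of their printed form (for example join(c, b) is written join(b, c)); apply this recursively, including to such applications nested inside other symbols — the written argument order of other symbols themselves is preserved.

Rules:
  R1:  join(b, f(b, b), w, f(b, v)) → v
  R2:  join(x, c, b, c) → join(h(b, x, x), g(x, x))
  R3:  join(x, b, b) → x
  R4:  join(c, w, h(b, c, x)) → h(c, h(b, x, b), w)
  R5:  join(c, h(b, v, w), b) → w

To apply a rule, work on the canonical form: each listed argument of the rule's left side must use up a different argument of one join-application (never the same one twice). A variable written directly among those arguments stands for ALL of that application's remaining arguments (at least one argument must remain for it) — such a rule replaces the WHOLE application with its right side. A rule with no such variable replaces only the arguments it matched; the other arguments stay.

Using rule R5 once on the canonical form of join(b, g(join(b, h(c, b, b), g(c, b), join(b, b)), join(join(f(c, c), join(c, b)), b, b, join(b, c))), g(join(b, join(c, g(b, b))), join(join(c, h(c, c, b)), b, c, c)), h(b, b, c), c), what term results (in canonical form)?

Canonical form:  join(b, c, g(join(b, b, b, g(c, b), h(c, b, b)), join(b, b, b, b, c, c, f(c, c))), g(join(b, c, g(b, b)), join(b, c, c, c, h(c, c, b))), h(b, b, c))
R5 matches:  uses b, c, h(b, b, c);  v := b, w := c
Result:  join(c, g(join(b, b, b, g(c, b), h(c, b, b)), join(b, b, b, b, c, c, f(c, c))), g(join(b, c, g(b, b)), join(b, c, c, c, h(c, c, b))))

Answer: join(c, g(join(b, b, b, g(c, b), h(c, b, b)), join(b, b, b, b, c, c, f(c, c))), g(join(b, c, g(b, b)), join(b, c, c, c, h(c, c, b))))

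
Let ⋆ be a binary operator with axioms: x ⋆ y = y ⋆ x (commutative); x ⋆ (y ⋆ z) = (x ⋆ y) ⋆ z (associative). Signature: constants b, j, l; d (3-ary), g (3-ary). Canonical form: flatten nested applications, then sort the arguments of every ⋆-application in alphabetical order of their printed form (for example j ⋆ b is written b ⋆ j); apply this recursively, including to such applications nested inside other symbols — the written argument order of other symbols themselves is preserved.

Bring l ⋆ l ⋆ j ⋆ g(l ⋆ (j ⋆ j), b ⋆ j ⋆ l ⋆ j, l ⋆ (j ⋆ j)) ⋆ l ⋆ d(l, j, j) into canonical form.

Answer: d(l, j, j) ⋆ g(j ⋆ j ⋆ l, b ⋆ j ⋆ j ⋆ l, j ⋆ j ⋆ l) ⋆ j ⋆ l ⋆ l ⋆ l

Derivation:
Simplify inside:  g(l ⋆ (j ⋆ j), b ⋆ j ⋆ l ⋆ j, l ⋆ (j ⋆ j))  →  g(j ⋆ j ⋆ l, b ⋆ j ⋆ j ⋆ l, j ⋆ j ⋆ l)
Order the arguments:  d(l, j, j) ⋆ g(j ⋆ j ⋆ l, b ⋆ j ⋆ j ⋆ l, j ⋆ j ⋆ l) ⋆ j ⋆ l ⋆ l ⋆ l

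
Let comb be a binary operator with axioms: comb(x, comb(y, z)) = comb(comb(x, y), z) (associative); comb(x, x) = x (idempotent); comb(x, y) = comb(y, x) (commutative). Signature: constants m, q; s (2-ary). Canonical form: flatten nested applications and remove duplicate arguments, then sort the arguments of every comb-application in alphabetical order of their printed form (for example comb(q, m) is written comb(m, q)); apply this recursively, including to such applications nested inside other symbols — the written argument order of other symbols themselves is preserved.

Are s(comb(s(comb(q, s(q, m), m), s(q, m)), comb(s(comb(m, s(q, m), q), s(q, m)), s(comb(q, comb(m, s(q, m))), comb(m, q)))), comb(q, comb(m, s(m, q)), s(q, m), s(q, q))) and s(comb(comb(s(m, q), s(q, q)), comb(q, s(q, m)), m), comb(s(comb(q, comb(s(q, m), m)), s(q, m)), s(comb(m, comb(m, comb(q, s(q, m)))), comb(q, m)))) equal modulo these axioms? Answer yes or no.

Left:  s(comb(s(comb(q, s(q, m), m), s(q, m)), comb(s(comb(m, s(q, m), q), s(q, m)), s(comb(q, comb(m, s(q, m))), comb(m, q)))), comb(q, comb(m, s(m, q)), s(q, m), s(q, q)))
  Focus inside:  comb(s(comb(q, s(q, m), m), s(q, m)), comb(s(comb(m, s(q, m), q), s(q, m)), s(comb(q, comb(m, s(q, m))), comb(m, q))))
  Un-nest:  comb(s(comb(q, s(q, m), m), s(q, m)), s(comb(m, s(q, m), q), s(q, m)), s(comb(q, comb(m, s(q, m))), comb(m, q)))
  Canonicalize subterm:  s(comb(q, s(q, m), m), s(q, m))  →  s(comb(m, q, s(q, m)), s(q, m))
  Simplify inside:  s(comb(m, s(q, m), q), s(q, m))  →  s(comb(m, q, s(q, m)), s(q, m))
  Inside:  s(comb(q, comb(m, s(q, m))), comb(m, q))  →  s(comb(m, q, s(q, m)), comb(m, q))
  Drop duplicates:  drop duplicate s(comb(m, q, s(q, m)), s(q, m))
  Order the arguments:  comb(s(comb(m, q, s(q, m)), comb(m, q)), s(comb(m, q, s(q, m)), s(q, m)))
  Reassemble:  s(comb(s(comb(m, q, s(q, m)), comb(m, q)), s(comb(m, q, s(q, m)), s(q, m))), comb(m, q, s(m, q), s(q, m), s(q, q)))
Right:  s(comb(comb(s(m, q), s(q, q)), comb(q, s(q, m)), m), comb(s(comb(q, comb(s(q, m), m)), s(q, m)), s(comb(m, comb(m, comb(q, s(q, m)))), comb(q, m))))
  Focus inside:  comb(s(comb(q, comb(s(q, m), m)), s(q, m)), s(comb(m, comb(m, comb(q, s(q, m)))), comb(q, m)))
  Simplify inside:  s(comb(q, comb(s(q, m), m)), s(q, m))  →  s(comb(m, q, s(q, m)), s(q, m))
  Simplify inside:  s(comb(m, comb(m, comb(q, s(q, m)))), comb(q, m))  →  s(comb(m, q, s(q, m)), comb(m, q))
  Sort:  comb(s(comb(m, q, s(q, m)), comb(m, q)), s(comb(m, q, s(q, m)), s(q, m)))
  Rebuild:  s(comb(m, q, s(m, q), s(q, m), s(q, q)), comb(s(comb(m, q, s(q, m)), comb(m, q)), s(comb(m, q, s(q, m)), s(q, m))))

Answer: no — s(comb(s(comb(m, q, s(q, m)), comb(m, q)), s(comb(m, q, s(q, m)), s(q, m))), comb(m, q, s(m, q), s(q, m), s(q, q))) vs s(comb(m, q, s(m, q), s(q, m), s(q, q)), comb(s(comb(m, q, s(q, m)), comb(m, q)), s(comb(m, q, s(q, m)), s(q, m))))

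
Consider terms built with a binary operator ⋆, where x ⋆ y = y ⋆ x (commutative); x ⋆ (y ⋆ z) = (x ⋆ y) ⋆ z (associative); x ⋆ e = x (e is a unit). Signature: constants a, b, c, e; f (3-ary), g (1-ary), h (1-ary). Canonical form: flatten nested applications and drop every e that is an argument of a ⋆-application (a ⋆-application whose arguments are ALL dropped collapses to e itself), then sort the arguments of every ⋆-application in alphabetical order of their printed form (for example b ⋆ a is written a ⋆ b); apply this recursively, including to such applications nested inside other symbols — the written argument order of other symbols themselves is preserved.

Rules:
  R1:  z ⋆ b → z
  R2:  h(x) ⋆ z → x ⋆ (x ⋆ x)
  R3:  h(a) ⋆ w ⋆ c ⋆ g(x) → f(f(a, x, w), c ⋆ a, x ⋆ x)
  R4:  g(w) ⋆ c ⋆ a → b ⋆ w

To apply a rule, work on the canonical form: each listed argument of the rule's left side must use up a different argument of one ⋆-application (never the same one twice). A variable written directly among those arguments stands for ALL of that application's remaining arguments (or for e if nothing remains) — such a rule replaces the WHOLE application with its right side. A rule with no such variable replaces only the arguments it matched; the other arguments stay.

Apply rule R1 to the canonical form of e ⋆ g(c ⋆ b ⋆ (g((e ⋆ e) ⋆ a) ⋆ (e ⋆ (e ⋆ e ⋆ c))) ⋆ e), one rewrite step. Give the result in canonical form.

Answer: g(c ⋆ c ⋆ g(a))

Derivation:
Canonical form:  g(b ⋆ c ⋆ c ⋆ g(a))
Match R1:  consume b;  z := c ⋆ c ⋆ g(a)
The variable takes the whole remainder — replace the entire application.
Giving:  g(c ⋆ c ⋆ g(a))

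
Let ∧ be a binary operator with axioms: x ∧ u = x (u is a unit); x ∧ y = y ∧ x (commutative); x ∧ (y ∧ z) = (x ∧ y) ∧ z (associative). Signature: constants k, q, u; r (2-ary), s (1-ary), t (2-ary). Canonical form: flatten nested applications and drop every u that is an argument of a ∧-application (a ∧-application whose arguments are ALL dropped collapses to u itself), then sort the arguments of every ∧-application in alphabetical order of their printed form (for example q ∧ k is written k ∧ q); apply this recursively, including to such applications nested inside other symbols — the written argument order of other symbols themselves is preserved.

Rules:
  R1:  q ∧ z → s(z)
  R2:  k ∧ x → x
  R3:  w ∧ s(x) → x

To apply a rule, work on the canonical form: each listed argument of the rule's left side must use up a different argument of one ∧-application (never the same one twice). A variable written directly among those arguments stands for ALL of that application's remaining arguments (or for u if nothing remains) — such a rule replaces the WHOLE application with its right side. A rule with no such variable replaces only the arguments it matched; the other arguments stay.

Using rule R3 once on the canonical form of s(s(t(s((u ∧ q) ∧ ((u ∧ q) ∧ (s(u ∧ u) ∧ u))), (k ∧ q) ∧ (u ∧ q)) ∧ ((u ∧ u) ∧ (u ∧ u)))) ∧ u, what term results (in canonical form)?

Answer: s(s(t(s(u), k ∧ q ∧ q)))

Derivation:
Canonical form:  s(s(t(s(q ∧ q ∧ s(u)), k ∧ q ∧ q)))
Match R3:  consume s(u);  w := q ∧ q, x := u
The extension variable absorbs all remaining arguments, so the whole application is rewritten.
Result:  s(s(t(s(u), k ∧ q ∧ q)))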